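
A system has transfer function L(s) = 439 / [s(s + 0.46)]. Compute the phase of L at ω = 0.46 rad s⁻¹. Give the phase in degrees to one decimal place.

∠(j0.46 + 0.46) = arctan(0.46/0.46) = 45.00°
∠(j0.46) = 90.00°
∠L(j0.46) = − (45.00° + 90.00°) = -135.00°

-135.0°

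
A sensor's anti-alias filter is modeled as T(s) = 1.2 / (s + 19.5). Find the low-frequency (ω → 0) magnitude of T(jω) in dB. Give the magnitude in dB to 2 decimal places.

T(0) = 1.2 / 19.5 = 0.061538
20 log₁₀(0.061538) = -24.217 dB

-24.22 dB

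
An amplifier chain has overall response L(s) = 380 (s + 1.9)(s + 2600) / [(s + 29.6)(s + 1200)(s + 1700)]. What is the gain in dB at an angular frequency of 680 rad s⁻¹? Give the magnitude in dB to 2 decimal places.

|j680 + 1.9| = √(680² + 1.9²) = 680
|j680 + 2600| = √(680² + 2600²) = 2687
|j680 + 29.6| = √(680² + 29.6²) = 680.6
|j680 + 1200| = √(680² + 1200²) = 1379
|j680 + 1700| = √(680² + 1700²) = 1831
|L(j680)| = 380 × 680 × 2687 / (680.6 × 1379 × 1831) = 0.404
20 log₁₀(0.404) = -7.872 dB

-7.87 dB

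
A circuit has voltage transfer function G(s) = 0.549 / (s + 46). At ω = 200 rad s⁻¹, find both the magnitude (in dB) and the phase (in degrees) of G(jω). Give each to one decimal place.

|G| = -51.5 dB, ∠G = -77.0°

|j200 + 46| = √(200² + 46²) = 205.2
|G(j200)| = 0.549 / 205.2 = 0.0026752
20 log₁₀(0.0026752) = -51.45 dB
∠(j200 + 46) = arctan(200/46) = 77.05°
∠G(j200) = −77.05° = -77.05°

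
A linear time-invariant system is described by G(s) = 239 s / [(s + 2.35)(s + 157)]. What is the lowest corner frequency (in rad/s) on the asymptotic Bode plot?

Break frequencies occur at each pole and zero magnitude: 2.35 rad/s, 157 rad/s.
The lowest is 2.35 rad/s.

2.35 rad/s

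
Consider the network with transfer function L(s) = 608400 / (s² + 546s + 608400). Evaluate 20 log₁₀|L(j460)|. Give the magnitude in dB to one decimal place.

2.2 dB

|(j460)² + 546(j460) + 608400| = |3.968e+05 + j2.5116e+05| = 4.696e+05
|L(j460)| = 608400 / 4.696e+05 = 1.2955
20 log₁₀(1.2955) = 2.25 dB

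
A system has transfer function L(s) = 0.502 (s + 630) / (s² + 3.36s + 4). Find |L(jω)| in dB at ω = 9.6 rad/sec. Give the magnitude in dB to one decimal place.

10.6 dB

|j9.6 + 630| = √(9.6² + 630²) = 630.1
|(j9.6)² + 3.36(j9.6) + 4| = |-88.16 + j32.256| = 93.88
|L(j9.6)| = 0.502 × 630.1 / 93.88 = 3.3693
20 log₁₀(3.3693) = 10.55 dB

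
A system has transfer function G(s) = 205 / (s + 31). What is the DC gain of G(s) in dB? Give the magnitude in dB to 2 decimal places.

G(0) = 205 / 31 = 6.6129
20 log₁₀(6.6129) = 16.408 dB

16.41 dB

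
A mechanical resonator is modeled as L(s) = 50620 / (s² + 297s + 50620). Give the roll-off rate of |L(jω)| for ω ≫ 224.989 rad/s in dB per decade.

With 0 zeros and 2 poles, the high-frequency asymptotic slope is 20 × (0 − 2) = -40 dB/decade.

-40 dB/decade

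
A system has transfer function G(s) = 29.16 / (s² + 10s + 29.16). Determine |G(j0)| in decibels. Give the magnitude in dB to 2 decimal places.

G(0) = 29.16 / 29.16 = 1
20 log₁₀(1) = 0.000 dB

0.00 dB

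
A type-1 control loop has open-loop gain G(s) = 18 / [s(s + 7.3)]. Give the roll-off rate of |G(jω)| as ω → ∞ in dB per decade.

With 0 zeros and 2 poles, the high-frequency asymptotic slope is 20 × (0 − 2) = -40 dB/decade.

-40 dB/decade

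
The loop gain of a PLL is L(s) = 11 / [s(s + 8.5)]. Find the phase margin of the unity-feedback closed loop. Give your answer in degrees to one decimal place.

Gain crossover: |L(jω)| = 1 at ω ≈ 1.28 rad s⁻¹.
∠L(j1.28) = −90° − arctan(1.28/8.5) ≈ -98.56°
PM = 180° + (-98.56°) = 81.44°

81.4°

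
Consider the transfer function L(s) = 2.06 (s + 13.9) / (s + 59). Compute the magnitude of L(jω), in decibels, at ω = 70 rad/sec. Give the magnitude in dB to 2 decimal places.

|j70 + 13.9| = √(70² + 13.9²) = 71.37
|j70 + 59| = √(70² + 59²) = 91.55
|L(j70)| = 2.06 × 71.37 / 91.55 = 1.6059
20 log₁₀(1.6059) = 4.114 dB

4.11 dB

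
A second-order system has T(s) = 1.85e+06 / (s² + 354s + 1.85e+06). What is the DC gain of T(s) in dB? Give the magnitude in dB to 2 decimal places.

0.00 dB

T(0) = 1.85e+06 / 1.85e+06 = 1
20 log₁₀(1) = 0.000 dB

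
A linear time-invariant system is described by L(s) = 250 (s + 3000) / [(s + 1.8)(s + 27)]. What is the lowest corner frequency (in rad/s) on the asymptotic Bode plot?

Break frequencies occur at each pole and zero magnitude: 1.8 rad/s, 27 rad/s, 3000 rad/s.
The lowest is 1.8 rad/s.

1.8 rad/s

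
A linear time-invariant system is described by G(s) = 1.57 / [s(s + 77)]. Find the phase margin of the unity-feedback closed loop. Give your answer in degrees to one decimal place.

90.0°

Gain crossover: |G(jω)| = 1 at ω ≈ 0.0204 rad s⁻¹.
∠G(j0.0204) = −90° − arctan(0.0204/77) ≈ -90.02°
PM = 180° + (-90.02°) = 89.98°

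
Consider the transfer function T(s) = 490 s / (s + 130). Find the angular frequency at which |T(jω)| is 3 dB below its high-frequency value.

For a single-pole high-pass, the −3 dB point is at the pole: ω = 130 rad/s.

130 rad/s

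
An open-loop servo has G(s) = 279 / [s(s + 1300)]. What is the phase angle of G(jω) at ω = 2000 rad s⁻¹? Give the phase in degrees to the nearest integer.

-147°

∠(j2000 + 1300) = arctan(2000/1300) = 56.98°
∠(j2000) = 90.00°
∠G(j2000) = − (56.98° + 90.00°) = -146.98°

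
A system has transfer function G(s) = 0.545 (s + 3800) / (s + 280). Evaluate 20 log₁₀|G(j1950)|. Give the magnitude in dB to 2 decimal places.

1.45 dB

|j1950 + 3800| = √(1950² + 3800²) = 4271
|j1950 + 280| = √(1950² + 280²) = 1970
|G(j1950)| = 0.545 × 4271 / 1970 = 1.1816
20 log₁₀(1.1816) = 1.449 dB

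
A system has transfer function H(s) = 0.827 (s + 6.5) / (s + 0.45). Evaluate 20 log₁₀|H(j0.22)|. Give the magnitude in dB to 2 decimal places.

|j0.22 + 6.5| = √(0.22² + 6.5²) = 6.504
|j0.22 + 0.45| = √(0.22² + 0.45²) = 0.5009
|H(j0.22)| = 0.827 × 6.504 / 0.5009 = 10.738
20 log₁₀(10.738) = 20.618 dB

20.62 dB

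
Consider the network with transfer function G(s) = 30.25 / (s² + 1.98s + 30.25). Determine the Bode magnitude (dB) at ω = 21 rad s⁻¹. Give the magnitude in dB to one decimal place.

|(j21)² + 1.98(j21) + 30.25| = |-410.75 + j41.58| = 412.8
|G(j21)| = 30.25 / 412.8 = 0.073271
20 log₁₀(0.073271) = -22.70 dB

-22.7 dB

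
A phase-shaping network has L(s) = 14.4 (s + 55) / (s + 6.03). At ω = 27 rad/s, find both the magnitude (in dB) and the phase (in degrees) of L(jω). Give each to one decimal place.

|j27 + 55| = √(27² + 55²) = 61.27
|j27 + 6.03| = √(27² + 6.03²) = 27.67
|L(j27)| = 14.4 × 61.27 / 27.67 = 31.892
20 log₁₀(31.892) = 30.07 dB
∠(j27 + 55) = arctan(27/55) = 26.15°
∠(j27 + 6.03) = arctan(27/6.03) = 77.41°
∠L(j27) = 26.15° − 77.41° = -51.26°

|L| = 30.1 dB, ∠L = -51.3°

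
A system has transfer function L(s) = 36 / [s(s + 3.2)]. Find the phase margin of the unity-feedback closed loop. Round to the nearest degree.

Gain crossover: |L(jω)| = 1 at ω ≈ 5.59 rad s⁻¹.
∠L(j5.59) = −90° − arctan(5.59/3.2) ≈ -150.21°
PM = 180° + (-150.21°) = 29.79°

30°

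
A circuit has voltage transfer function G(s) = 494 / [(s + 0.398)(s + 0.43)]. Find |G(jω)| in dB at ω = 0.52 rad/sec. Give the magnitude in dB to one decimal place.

61.0 dB

|j0.52 + 0.398| = √(0.52² + 0.398²) = 0.6548
|j0.52 + 0.43| = √(0.52² + 0.43²) = 0.6748
|G(j0.52)| = 494 / (0.6548 × 0.6748) = 1118
20 log₁₀(1118) = 60.97 dB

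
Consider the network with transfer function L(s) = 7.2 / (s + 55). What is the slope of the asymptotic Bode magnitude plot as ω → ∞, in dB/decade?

-20 dB/decade

With 0 zeros and 1 pole, the high-frequency asymptotic slope is 20 × (0 − 1) = -20 dB/decade.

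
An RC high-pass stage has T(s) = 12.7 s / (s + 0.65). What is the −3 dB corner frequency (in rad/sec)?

For a single-pole high-pass, the −3 dB point is at the pole: ω = 0.65 rad/sec.

0.65 rad/sec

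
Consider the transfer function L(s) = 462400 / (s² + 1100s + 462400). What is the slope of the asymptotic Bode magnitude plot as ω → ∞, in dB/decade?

-40 dB/decade

With 0 zeros and 2 poles, the high-frequency asymptotic slope is 20 × (0 − 2) = -40 dB/decade.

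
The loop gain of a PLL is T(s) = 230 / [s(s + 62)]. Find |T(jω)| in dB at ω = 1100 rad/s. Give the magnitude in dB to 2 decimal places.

|j1100 + 62| = √(1100² + 62²) = 1102
|j1100| = 1100
|T(j1100)| = 230 / (1102 × 1100) = 0.00018978
20 log₁₀(0.00018978) = -74.435 dB

-74.43 dB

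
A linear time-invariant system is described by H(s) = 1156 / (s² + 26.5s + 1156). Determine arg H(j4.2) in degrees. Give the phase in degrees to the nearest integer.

-6°

∠[(j4.2)² + 26.5(j4.2) + 1156] = ∠[1138.4 + j111.3] = 5.58°
∠H(j4.2) = −5.58° = -5.58°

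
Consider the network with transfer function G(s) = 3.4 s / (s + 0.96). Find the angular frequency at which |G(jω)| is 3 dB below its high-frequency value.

0.96 rad/s

For a single-pole high-pass, the −3 dB point is at the pole: ω = 0.96 rad/s.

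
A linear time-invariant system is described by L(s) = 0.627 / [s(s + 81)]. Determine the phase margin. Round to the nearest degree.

90°

Gain crossover: |L(jω)| = 1 at ω ≈ 0.00774 rad/s.
∠L(j0.00774) = −90° − arctan(0.00774/81) ≈ -90.01°
PM = 180° + (-90.01°) = 89.99°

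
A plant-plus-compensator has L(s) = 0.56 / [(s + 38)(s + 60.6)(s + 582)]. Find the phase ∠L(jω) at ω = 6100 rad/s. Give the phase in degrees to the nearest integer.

-264°

∠(j6100 + 38) = arctan(6100/38) = 89.64°
∠(j6100 + 60.6) = arctan(6100/60.6) = 89.43°
∠(j6100 + 582) = arctan(6100/582) = 84.55°
∠L(j6100) = − (89.64° + 89.43° + 84.55°) = -263.62°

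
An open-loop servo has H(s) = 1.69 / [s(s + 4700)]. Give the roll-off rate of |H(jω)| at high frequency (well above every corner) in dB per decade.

-40 dB/decade

With 0 zeros and 2 poles, the high-frequency asymptotic slope is 20 × (0 − 2) = -40 dB/decade.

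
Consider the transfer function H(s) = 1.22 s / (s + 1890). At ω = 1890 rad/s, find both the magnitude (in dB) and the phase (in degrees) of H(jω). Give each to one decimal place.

|H| = -1.3 dB, ∠H = 45.0°

|j1890| = 1890
|j1890 + 1890| = √(1890² + 1890²) = 2673
|H(j1890)| = 1.22 × 1890 / 2673 = 0.86267
20 log₁₀(0.86267) = -1.28 dB
∠(j1890) = 90.00°
∠(j1890 + 1890) = arctan(1890/1890) = 45.00°
∠H(j1890) = 90.00° − 45.00° = 45.00°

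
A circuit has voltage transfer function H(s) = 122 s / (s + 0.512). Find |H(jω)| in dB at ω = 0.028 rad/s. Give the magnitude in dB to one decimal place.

|j0.028| = 0.028
|j0.028 + 0.512| = √(0.028² + 0.512²) = 0.5128
|H(j0.028)| = 122 × 0.028 / 0.5128 = 6.6619
20 log₁₀(6.6619) = 16.47 dB

16.5 dB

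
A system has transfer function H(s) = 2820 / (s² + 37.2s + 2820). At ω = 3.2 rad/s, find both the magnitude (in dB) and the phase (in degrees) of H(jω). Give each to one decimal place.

|(j3.2)² + 37.2(j3.2) + 2820| = |2809.8 + j119.04| = 2812
|H(j3.2)| = 2820 / 2812 = 1.0027
20 log₁₀(1.0027) = 0.02 dB
∠[(j3.2)² + 37.2(j3.2) + 2820] = ∠[2809.8 + j119.04] = 2.43°
∠H(j3.2) = −2.43° = -2.43°

|H| = 0.0 dB, ∠H = -2.4°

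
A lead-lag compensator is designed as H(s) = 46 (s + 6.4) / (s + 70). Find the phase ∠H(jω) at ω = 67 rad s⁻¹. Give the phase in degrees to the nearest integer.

41°

∠(j67 + 6.4) = arctan(67/6.4) = 84.54°
∠(j67 + 70) = arctan(67/70) = 43.75°
∠H(j67) = 84.54° − 43.75° = 40.80°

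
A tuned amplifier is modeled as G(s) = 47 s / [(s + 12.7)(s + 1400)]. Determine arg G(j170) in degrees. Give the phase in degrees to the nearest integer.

∠(j170) = 90.00°
∠(j170 + 12.7) = arctan(170/12.7) = 85.73°
∠(j170 + 1400) = arctan(170/1400) = 6.92°
∠G(j170) = 90.00° − (85.73° + 6.92°) = -2.65°

-3°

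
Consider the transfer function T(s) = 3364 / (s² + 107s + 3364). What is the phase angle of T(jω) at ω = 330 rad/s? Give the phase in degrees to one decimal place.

∠[(j330)² + 107(j330) + 3364] = ∠[-1.0554e+05 + j35310] = 161.50°
∠T(j330) = −161.50° = -161.50°

-161.5 deg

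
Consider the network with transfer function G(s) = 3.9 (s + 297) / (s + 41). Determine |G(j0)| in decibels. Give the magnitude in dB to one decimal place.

G(0) = 3.9 × 297 / 41 = 28.251
20 log₁₀(28.251) = 29.02 dB

29.0 dB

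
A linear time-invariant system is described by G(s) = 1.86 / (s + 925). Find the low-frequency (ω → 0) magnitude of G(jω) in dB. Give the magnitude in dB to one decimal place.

-53.9 dB

G(0) = 1.86 / 925 = 0.0020108
20 log₁₀(0.0020108) = -53.93 dB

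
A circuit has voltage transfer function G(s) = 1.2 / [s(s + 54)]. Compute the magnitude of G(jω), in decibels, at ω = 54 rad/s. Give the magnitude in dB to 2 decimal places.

-70.72 dB

|j54 + 54| = √(54² + 54²) = 76.37
|j54| = 54
|G(j54)| = 1.2 / (76.37 × 54) = 0.00029099
20 log₁₀(0.00029099) = -70.722 dB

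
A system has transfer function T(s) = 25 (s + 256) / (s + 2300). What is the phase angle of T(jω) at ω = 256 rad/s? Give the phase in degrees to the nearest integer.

∠(j256 + 256) = arctan(256/256) = 45.00°
∠(j256 + 2300) = arctan(256/2300) = 6.35°
∠T(j256) = 45.00° − 6.35° = 38.65°

39°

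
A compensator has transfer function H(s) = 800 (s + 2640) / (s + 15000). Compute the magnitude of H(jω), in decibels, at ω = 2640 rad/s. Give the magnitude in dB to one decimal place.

|j2640 + 2640| = √(2640² + 2640²) = 3734
|j2640 + 15000| = √(2640² + 15000²) = 1.523e+04
|H(j2640)| = 800 × 3734 / 1.523e+04 = 196.11
20 log₁₀(196.11) = 45.85 dB

45.8 dB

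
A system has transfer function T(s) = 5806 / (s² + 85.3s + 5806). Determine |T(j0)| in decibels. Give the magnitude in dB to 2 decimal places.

T(0) = 5806 / 5806 = 1
20 log₁₀(1) = 0.000 dB

0.00 dB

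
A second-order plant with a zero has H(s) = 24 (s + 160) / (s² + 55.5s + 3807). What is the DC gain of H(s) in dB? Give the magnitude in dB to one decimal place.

H(0) = 24 × 160 / 3807 = 1.0087
20 log₁₀(1.0087) = 0.07 dB

0.1 dB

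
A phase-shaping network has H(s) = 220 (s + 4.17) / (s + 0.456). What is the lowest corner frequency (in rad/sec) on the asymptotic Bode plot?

Break frequencies occur at each pole and zero magnitude: 0.456 rad/sec, 4.17 rad/sec.
The lowest is 0.456 rad/sec.

0.456 rad/sec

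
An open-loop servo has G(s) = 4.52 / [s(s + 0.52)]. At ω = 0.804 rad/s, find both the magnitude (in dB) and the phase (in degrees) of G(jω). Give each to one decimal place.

|G| = 15.4 dB, ∠G = -147.1 deg

|j0.804 + 0.52| = √(0.804² + 0.52²) = 0.9575
|j0.804| = 0.804
|G(j0.804)| = 4.52 / (0.9575 × 0.804) = 5.8714
20 log₁₀(5.8714) = 15.37 dB
∠(j0.804 + 0.52) = arctan(0.804/0.52) = 57.11°
∠(j0.804) = 90.00°
∠G(j0.804) = − (57.11° + 90.00°) = -147.11°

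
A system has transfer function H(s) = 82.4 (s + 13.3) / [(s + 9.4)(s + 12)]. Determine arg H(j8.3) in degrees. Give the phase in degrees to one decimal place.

-44.1°

∠(j8.3 + 13.3) = arctan(8.3/13.3) = 31.97°
∠(j8.3 + 9.4) = arctan(8.3/9.4) = 41.44°
∠(j8.3 + 12) = arctan(8.3/12) = 34.67°
∠H(j8.3) = 31.97° − (41.44° + 34.67°) = -44.15°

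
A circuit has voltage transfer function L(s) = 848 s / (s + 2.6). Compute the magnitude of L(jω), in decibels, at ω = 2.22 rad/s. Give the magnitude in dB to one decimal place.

|j2.22| = 2.22
|j2.22 + 2.6| = √(2.22² + 2.6²) = 3.419
|L(j2.22)| = 848 × 2.22 / 3.419 = 550.64
20 log₁₀(550.64) = 54.82 dB

54.8 dB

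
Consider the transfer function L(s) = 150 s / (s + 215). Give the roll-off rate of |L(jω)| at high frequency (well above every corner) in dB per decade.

With 1 zero and 1 pole, the high-frequency asymptotic slope is 20 × (1 − 1) = 0 dB/decade.

0 dB/decade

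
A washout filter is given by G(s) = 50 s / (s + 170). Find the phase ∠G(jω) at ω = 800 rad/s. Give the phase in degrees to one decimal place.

∠(j800) = 90.00°
∠(j800 + 170) = arctan(800/170) = 78.00°
∠G(j800) = 90.00° − 78.00° = 12.00°

12.0°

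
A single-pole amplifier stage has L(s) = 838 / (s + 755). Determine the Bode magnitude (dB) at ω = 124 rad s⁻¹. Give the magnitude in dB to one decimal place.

|j124 + 755| = √(124² + 755²) = 765.1
|L(j124)| = 838 / 765.1 = 1.0953
20 log₁₀(1.0953) = 0.79 dB

0.8 dB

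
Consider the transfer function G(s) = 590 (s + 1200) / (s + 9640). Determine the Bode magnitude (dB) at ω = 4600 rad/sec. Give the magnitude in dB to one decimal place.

48.4 dB

|j4600 + 1200| = √(4600² + 1200²) = 4754
|j4600 + 9640| = √(4600² + 9640²) = 1.068e+04
|G(j4600)| = 590 × 4754 / 1.068e+04 = 262.59
20 log₁₀(262.59) = 48.39 dB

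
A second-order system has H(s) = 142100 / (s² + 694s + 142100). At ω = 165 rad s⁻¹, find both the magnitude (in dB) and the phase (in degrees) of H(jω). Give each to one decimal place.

|H| = -1.1 dB, ∠H = -44.9°

|(j165)² + 694(j165) + 142100| = |1.1488e+05 + j1.1451e+05| = 1.622e+05
|H(j165)| = 142100 / 1.622e+05 = 0.87608
20 log₁₀(0.87608) = -1.15 dB
∠[(j165)² + 694(j165) + 142100] = ∠[1.1488e+05 + j1.1451e+05] = 44.91°
∠H(j165) = −44.91° = -44.91°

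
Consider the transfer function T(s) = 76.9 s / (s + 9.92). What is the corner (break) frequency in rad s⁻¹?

9.92 rad s⁻¹

The single real pole at s = −9.92 gives a corner at ω = 9.92 rad s⁻¹.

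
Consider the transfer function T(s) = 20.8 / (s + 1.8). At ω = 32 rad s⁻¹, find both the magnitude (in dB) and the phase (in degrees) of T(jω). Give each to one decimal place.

|j32 + 1.8| = √(32² + 1.8²) = 32.05
|T(j32)| = 20.8 / 32.05 = 0.64897
20 log₁₀(0.64897) = -3.76 dB
∠(j32 + 1.8) = arctan(32/1.8) = 86.78°
∠T(j32) = −86.78° = -86.78°

|T| = -3.8 dB, ∠T = -86.8°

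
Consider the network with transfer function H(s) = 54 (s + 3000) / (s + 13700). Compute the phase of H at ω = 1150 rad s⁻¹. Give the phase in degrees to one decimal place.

∠(j1150 + 3000) = arctan(1150/3000) = 20.97°
∠(j1150 + 13700) = arctan(1150/13700) = 4.80°
∠H(j1150) = 20.97° − 4.80° = 16.18°

16.2°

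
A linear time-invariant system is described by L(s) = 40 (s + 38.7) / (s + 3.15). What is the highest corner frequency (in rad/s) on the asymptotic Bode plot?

Break frequencies occur at each pole and zero magnitude: 3.15 rad/s, 38.7 rad/s.
The highest is 38.7 rad/s.

38.7 rad/s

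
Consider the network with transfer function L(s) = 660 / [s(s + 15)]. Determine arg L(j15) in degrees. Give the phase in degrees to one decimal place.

-135.0 deg

∠(j15 + 15) = arctan(15/15) = 45.00°
∠(j15) = 90.00°
∠L(j15) = − (45.00° + 90.00°) = -135.00°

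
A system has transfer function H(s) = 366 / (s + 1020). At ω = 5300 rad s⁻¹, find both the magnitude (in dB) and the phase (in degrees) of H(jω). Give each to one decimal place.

|H| = -23.4 dB, ∠H = -79.1°

|j5300 + 1020| = √(5300² + 1020²) = 5397
|H(j5300)| = 366 / 5397 = 0.067812
20 log₁₀(0.067812) = -23.37 dB
∠(j5300 + 1020) = arctan(5300/1020) = 79.11°
∠H(j5300) = −79.11° = -79.11°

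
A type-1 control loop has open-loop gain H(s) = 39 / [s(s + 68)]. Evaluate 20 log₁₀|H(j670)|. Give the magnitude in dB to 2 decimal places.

-81.27 dB

|j670 + 68| = √(670² + 68²) = 673.4
|j670| = 670
|H(j670)| = 39 / (673.4 × 670) = 8.6435e-05
20 log₁₀(8.6435e-05) = -81.266 dB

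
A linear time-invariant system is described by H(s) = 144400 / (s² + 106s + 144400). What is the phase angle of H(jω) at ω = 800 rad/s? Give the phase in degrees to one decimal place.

-170.3°

∠[(j800)² + 106(j800) + 144400] = ∠[-4.956e+05 + j84800] = 170.29°
∠H(j800) = −170.29° = -170.29°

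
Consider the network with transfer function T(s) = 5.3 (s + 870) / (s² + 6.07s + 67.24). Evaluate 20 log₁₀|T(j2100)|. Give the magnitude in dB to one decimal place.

|j2100 + 870| = √(2100² + 870²) = 2273
|(j2100)² + 6.07(j2100) + 67.24| = |-4.4099e+06 + j12747| = 4.41e+06
|T(j2100)| = 5.3 × 2273 / 4.41e+06 = 0.0027319
20 log₁₀(0.0027319) = -51.27 dB

-51.3 dB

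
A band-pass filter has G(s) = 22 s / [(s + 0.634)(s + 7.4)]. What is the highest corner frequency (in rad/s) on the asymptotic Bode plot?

7.4 rad/s

Break frequencies occur at each pole and zero magnitude: 0.634 rad/s, 7.4 rad/s.
The highest is 7.4 rad/s.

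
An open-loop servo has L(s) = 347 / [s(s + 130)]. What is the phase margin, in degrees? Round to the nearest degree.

89 deg

Gain crossover: |L(jω)| = 1 at ω ≈ 2.67 rad/sec.
∠L(j2.67) = −90° − arctan(2.67/130) ≈ -91.18°
PM = 180° + (-91.18°) = 88.82°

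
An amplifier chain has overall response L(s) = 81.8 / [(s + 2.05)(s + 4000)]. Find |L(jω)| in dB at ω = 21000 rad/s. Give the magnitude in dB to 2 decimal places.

-134.79 dB

|j21000 + 2.05| = √(21000² + 2.05²) = 2.1e+04
|j21000 + 4000| = √(21000² + 4000²) = 2.138e+04
|L(j21000)| = 81.8 / (2.1e+04 × 2.138e+04) = 1.8221e-07
20 log₁₀(1.8221e-07) = -134.788 dB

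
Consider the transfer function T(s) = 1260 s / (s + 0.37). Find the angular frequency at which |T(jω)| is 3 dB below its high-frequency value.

0.37 rad/s

For a single-pole high-pass, the −3 dB point is at the pole: ω = 0.37 rad/s.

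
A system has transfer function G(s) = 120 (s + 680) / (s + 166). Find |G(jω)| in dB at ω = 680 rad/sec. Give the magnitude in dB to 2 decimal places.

44.34 dB

|j680 + 680| = √(680² + 680²) = 961.7
|j680 + 166| = √(680² + 166²) = 700
|G(j680)| = 120 × 961.7 / 700 = 164.86
20 log₁₀(164.86) = 44.343 dB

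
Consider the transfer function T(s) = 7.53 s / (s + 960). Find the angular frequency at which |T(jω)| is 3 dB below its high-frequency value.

960 rad/s

For a single-pole high-pass, the −3 dB point is at the pole: ω = 960 rad/s.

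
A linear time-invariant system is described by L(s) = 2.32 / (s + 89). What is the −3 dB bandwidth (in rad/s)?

89 rad/s

For a single-pole low-pass, the −3 dB point is at the pole: ω = 89 rad/s.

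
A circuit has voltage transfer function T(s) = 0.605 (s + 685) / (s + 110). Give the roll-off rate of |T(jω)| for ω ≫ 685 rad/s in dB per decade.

With 1 zero and 1 pole, the high-frequency asymptotic slope is 20 × (1 − 1) = 0 dB/decade.

0 dB/decade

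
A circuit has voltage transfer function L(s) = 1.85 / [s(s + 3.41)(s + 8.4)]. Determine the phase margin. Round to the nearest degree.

88°

Gain crossover: |L(jω)| = 1 at ω ≈ 0.0646 rad s⁻¹.
∠L(j0.0646) = −90° − arctan(0.0646/3.41) − arctan(0.0646/8.4) ≈ -91.53°
PM = 180° + (-91.53°) = 88.47°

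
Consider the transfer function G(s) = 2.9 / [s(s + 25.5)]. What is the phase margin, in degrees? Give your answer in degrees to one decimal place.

Gain crossover: |G(jω)| = 1 at ω ≈ 0.114 rad/sec.
∠G(j0.114) = −90° − arctan(0.114/25.5) ≈ -90.26°
PM = 180° + (-90.26°) = 89.74°

89.7 deg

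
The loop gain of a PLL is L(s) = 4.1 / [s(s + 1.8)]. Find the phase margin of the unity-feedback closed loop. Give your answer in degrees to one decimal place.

Gain crossover: |L(jω)| = 1 at ω ≈ 1.67 rad/s.
∠L(j1.67) = −90° − arctan(1.67/1.8) ≈ -132.85°
PM = 180° + (-132.85°) = 47.15°

47.1°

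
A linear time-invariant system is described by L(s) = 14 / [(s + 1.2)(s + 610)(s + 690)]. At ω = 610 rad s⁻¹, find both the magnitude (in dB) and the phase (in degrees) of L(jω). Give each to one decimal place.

|j610 + 1.2| = √(610² + 1.2²) = 610
|j610 + 610| = √(610² + 610²) = 862.7
|j610 + 690| = √(610² + 690²) = 921
|L(j610)| = 14 / (610 × 862.7 × 921) = 2.8887e-08
20 log₁₀(2.8887e-08) = -150.79 dB
∠(j610 + 1.2) = arctan(610/1.2) = 89.89°
∠(j610 + 610) = arctan(610/610) = 45.00°
∠(j610 + 690) = arctan(610/690) = 41.48°
∠L(j610) = − (89.89° + 45.00° + 41.48°) = -176.37°

|L| = -150.8 dB, ∠L = -176.4°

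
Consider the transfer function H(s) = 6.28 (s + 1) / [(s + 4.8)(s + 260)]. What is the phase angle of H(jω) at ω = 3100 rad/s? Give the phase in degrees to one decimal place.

-85.1°

∠(j3100 + 1) = arctan(3100/1) = 89.98°
∠(j3100 + 4.8) = arctan(3100/4.8) = 89.91°
∠(j3100 + 260) = arctan(3100/260) = 85.21°
∠H(j3100) = 89.98° − (89.91° + 85.21°) = -85.14°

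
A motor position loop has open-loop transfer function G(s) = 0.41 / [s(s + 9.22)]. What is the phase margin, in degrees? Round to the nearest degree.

Gain crossover: |G(jω)| = 1 at ω ≈ 0.0445 rad/sec.
∠G(j0.0445) = −90° − arctan(0.0445/9.22) ≈ -90.28°
PM = 180° + (-90.28°) = 89.72°

90 deg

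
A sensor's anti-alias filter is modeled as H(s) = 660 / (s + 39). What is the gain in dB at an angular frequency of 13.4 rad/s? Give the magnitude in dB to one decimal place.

|j13.4 + 39| = √(13.4² + 39²) = 41.24
|H(j13.4)| = 660 / 41.24 = 16.005
20 log₁₀(16.005) = 24.08 dB

24.1 dB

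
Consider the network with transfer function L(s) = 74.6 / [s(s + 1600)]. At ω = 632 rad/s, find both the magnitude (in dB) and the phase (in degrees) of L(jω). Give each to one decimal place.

|L| = -83.3 dB, ∠L = -111.6°

|j632 + 1600| = √(632² + 1600²) = 1720
|j632| = 632
|L(j632)| = 74.6 / (1720 × 632) = 6.8615e-05
20 log₁₀(6.8615e-05) = -83.27 dB
∠(j632 + 1600) = arctan(632/1600) = 21.55°
∠(j632) = 90.00°
∠L(j632) = − (21.55° + 90.00°) = -111.55°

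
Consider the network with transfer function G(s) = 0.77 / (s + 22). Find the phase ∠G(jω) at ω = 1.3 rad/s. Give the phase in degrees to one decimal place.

-3.4°

∠(j1.3 + 22) = arctan(1.3/22) = 3.38°
∠G(j1.3) = −3.38° = -3.38°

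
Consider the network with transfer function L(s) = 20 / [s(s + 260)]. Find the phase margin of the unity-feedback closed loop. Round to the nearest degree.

Gain crossover: |L(jω)| = 1 at ω ≈ 0.0769 rad s⁻¹.
∠L(j0.0769) = −90° − arctan(0.0769/260) ≈ -90.02°
PM = 180° + (-90.02°) = 89.98°

90°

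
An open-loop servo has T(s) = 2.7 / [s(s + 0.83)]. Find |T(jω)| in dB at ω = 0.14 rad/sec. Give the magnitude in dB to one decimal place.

27.2 dB

|j0.14 + 0.83| = √(0.14² + 0.83²) = 0.8417
|j0.14| = 0.14
|T(j0.14)| = 2.7 / (0.8417 × 0.14) = 22.912
20 log₁₀(22.912) = 27.20 dB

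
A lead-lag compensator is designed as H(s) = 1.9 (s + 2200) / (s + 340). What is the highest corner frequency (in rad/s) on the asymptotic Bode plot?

Break frequencies occur at each pole and zero magnitude: 340 rad/s, 2200 rad/s.
The highest is 2200 rad/s.

2200 rad/s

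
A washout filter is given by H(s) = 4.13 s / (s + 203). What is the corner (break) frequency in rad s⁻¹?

203 rad s⁻¹

The single real pole at s = −203 gives a corner at ω = 203 rad s⁻¹.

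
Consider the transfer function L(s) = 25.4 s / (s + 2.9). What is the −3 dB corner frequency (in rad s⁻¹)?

2.9 rad s⁻¹

For a single-pole high-pass, the −3 dB point is at the pole: ω = 2.9 rad s⁻¹.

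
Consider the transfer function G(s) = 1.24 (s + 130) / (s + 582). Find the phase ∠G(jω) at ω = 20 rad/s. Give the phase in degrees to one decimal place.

∠(j20 + 130) = arctan(20/130) = 8.75°
∠(j20 + 582) = arctan(20/582) = 1.97°
∠G(j20) = 8.75° − 1.97° = 6.78°

6.8 deg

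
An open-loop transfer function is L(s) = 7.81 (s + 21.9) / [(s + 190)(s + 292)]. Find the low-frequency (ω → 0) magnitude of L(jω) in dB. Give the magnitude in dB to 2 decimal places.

L(0) = 7.81 × 21.9 / (190 × 292) = 0.0030829
20 log₁₀(0.0030829) = -50.221 dB

-50.22 dB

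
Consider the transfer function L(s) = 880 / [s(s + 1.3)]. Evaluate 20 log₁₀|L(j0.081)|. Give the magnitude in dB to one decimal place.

78.4 dB

|j0.081 + 1.3| = √(0.081² + 1.3²) = 1.303
|j0.081| = 0.081
|L(j0.081)| = 880 / (1.303 × 0.081) = 8340.9
20 log₁₀(8340.9) = 78.42 dB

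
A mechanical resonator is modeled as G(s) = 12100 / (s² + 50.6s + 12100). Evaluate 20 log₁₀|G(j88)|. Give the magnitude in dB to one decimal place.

|(j88)² + 50.6(j88) + 12100| = |4356 + j4452.8| = 6229
|G(j88)| = 12100 / 6229 = 1.9425
20 log₁₀(1.9425) = 5.77 dB

5.8 dB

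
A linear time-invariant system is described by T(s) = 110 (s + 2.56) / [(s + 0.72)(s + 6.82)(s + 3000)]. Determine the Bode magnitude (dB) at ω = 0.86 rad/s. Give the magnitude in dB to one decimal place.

|j0.86 + 2.56| = √(0.86² + 2.56²) = 2.701
|j0.86 + 0.72| = √(0.86² + 0.72²) = 1.122
|j0.86 + 6.82| = √(0.86² + 6.82²) = 6.874
|j0.86 + 3000| = √(0.86² + 3000²) = 3000
|T(j0.86)| = 110 × 2.701 / (1.122 × 6.874 × 3000) = 0.012843
20 log₁₀(0.012843) = -37.83 dB

-37.8 dB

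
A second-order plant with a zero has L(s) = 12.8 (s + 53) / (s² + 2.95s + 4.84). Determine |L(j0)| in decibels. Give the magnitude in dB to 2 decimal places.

42.93 dB

L(0) = 12.8 × 53 / 4.84 = 140.17
20 log₁₀(140.17) = 42.933 dB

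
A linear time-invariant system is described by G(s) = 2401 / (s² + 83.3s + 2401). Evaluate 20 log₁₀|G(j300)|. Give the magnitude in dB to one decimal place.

-31.6 dB

|(j300)² + 83.3(j300) + 2401| = |-87599 + j24990| = 9.109e+04
|G(j300)| = 2401 / 9.109e+04 = 0.026357
20 log₁₀(0.026357) = -31.58 dB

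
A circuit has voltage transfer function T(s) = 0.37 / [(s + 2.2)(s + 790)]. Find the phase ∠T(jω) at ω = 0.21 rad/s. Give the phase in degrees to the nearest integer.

∠(j0.21 + 2.2) = arctan(0.21/2.2) = 5.45°
∠(j0.21 + 790) = arctan(0.21/790) = 0.02°
∠T(j0.21) = − (5.45° + 0.02°) = -5.47°

-5°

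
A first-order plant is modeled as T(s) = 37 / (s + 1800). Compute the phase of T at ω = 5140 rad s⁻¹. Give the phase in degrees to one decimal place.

∠(j5140 + 1800) = arctan(5140/1800) = 70.70°
∠T(j5140) = −70.70° = -70.70°

-70.7°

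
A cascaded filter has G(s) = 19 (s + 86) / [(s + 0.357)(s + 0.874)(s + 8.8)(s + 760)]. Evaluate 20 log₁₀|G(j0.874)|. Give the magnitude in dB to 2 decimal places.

|j0.874 + 86| = √(0.874² + 86²) = 86
|j0.874 + 0.357| = √(0.874² + 0.357²) = 0.9441
|j0.874 + 0.874| = √(0.874² + 0.874²) = 1.236
|j0.874 + 8.8| = √(0.874² + 8.8²) = 8.843
|j0.874 + 760| = √(0.874² + 760²) = 760
|G(j0.874)| = 19 × 86 / (0.9441 × 1.236 × 8.843 × 760) = 0.20835
20 log₁₀(0.20835) = -13.624 dB

-13.62 dB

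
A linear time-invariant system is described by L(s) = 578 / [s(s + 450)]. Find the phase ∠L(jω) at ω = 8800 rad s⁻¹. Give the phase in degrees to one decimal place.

-177.1°

∠(j8800 + 450) = arctan(8800/450) = 87.07°
∠(j8800) = 90.00°
∠L(j8800) = − (87.07° + 90.00°) = -177.07°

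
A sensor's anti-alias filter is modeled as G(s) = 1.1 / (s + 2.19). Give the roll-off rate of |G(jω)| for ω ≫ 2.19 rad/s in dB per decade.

-20 dB/decade

With 0 zeros and 1 pole, the high-frequency asymptotic slope is 20 × (0 − 1) = -20 dB/decade.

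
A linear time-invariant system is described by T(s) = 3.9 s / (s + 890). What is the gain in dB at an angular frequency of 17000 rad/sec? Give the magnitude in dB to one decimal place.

|j17000| = 1.7e+04
|j17000 + 890| = √(17000² + 890²) = 1.702e+04
|T(j17000)| = 3.9 × 1.7e+04 / 1.702e+04 = 3.8947
20 log₁₀(3.8947) = 11.81 dB

11.8 dB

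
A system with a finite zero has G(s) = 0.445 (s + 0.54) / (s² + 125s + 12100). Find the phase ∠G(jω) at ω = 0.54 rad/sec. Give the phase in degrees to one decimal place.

44.7°

∠(j0.54 + 0.54) = arctan(0.54/0.54) = 45.00°
∠[(j0.54)² + 125(j0.54) + 12100] = ∠[12100 + j67.5] = 0.32°
∠G(j0.54) = 45.00° − 0.32° = 44.68°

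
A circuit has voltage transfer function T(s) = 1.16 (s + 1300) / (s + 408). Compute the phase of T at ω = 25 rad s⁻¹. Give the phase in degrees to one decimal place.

∠(j25 + 1300) = arctan(25/1300) = 1.10°
∠(j25 + 408) = arctan(25/408) = 3.51°
∠T(j25) = 1.10° − 3.51° = -2.40°

-2.4°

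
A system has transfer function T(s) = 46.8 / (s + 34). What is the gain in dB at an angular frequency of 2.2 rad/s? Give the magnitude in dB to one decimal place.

|j2.2 + 34| = √(2.2² + 34²) = 34.07
|T(j2.2)| = 46.8 / 34.07 = 1.3736
20 log₁₀(1.3736) = 2.76 dB

2.8 dB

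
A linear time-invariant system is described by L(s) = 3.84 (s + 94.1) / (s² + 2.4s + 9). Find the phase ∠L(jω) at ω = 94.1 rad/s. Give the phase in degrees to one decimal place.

-133.5°

∠(j94.1 + 94.1) = arctan(94.1/94.1) = 45.00°
∠[(j94.1)² + 2.4(j94.1) + 9] = ∠[-8845.8 + j225.84] = 178.54°
∠L(j94.1) = 45.00° − 178.54° = -133.54°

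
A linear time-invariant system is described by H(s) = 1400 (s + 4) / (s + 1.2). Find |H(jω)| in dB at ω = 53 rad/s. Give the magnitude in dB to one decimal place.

62.9 dB

|j53 + 4| = √(53² + 4²) = 53.15
|j53 + 1.2| = √(53² + 1.2²) = 53.01
|H(j53)| = 1400 × 53.15 / 53.01 = 1403.6
20 log₁₀(1403.6) = 62.95 dB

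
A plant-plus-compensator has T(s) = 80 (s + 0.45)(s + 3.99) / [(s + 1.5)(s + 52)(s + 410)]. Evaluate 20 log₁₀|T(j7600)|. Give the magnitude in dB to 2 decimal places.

|j7600 + 0.45| = √(7600² + 0.45²) = 7600
|j7600 + 3.99| = √(7600² + 3.99²) = 7600
|j7600 + 1.5| = √(7600² + 1.5²) = 7600
|j7600 + 52| = √(7600² + 52²) = 7600
|j7600 + 410| = √(7600² + 410²) = 7611
|T(j7600)| = 80 × 7600 × 7600 / (7600 × 7600 × 7611) = 0.010511
20 log₁₀(0.010511) = -39.567 dB

-39.57 dB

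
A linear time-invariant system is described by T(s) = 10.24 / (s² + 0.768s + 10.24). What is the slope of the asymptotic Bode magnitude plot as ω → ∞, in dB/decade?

With 0 zeros and 2 poles, the high-frequency asymptotic slope is 20 × (0 − 2) = -40 dB/decade.

-40 dB/decade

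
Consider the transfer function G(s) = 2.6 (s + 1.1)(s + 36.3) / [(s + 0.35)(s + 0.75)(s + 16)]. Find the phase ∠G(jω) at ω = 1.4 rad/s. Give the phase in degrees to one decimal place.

-88.7°

∠(j1.4 + 1.1) = arctan(1.4/1.1) = 51.84°
∠(j1.4 + 36.3) = arctan(1.4/36.3) = 2.21°
∠(j1.4 + 0.35) = arctan(1.4/0.35) = 75.96°
∠(j1.4 + 0.75) = arctan(1.4/0.75) = 61.82°
∠(j1.4 + 16) = arctan(1.4/16) = 5.00°
∠G(j1.4) = 51.84° + 2.21° − (75.96° + 61.82° + 5.00°) = -88.73°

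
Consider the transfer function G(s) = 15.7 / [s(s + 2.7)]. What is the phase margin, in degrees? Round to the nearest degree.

Gain crossover: |G(jω)| = 1 at ω ≈ 3.53 rad s⁻¹.
∠G(j3.53) = −90° − arctan(3.53/2.7) ≈ -142.60°
PM = 180° + (-142.60°) = 37.40°

37 deg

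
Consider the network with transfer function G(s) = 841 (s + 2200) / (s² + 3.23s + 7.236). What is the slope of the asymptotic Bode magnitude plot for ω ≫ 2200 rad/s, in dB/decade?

-20 dB/decade

With 1 zero and 2 poles, the high-frequency asymptotic slope is 20 × (1 − 2) = -20 dB/decade.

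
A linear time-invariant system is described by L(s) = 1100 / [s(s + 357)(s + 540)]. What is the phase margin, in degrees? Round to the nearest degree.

Gain crossover: |L(jω)| = 1 at ω ≈ 0.00571 rad s⁻¹.
∠L(j0.00571) = −90° − arctan(0.00571/357) − arctan(0.00571/540) ≈ -90.00°
PM = 180° + (-90.00°) = 90.00°

90°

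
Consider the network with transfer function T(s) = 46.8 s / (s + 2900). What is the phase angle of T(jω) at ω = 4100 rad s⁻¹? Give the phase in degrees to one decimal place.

∠(j4100) = 90.00°
∠(j4100 + 2900) = arctan(4100/2900) = 54.73°
∠T(j4100) = 90.00° − 54.73° = 35.27°

35.3°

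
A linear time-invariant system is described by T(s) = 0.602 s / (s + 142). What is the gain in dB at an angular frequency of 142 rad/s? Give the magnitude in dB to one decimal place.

-7.4 dB

|j142| = 142
|j142 + 142| = √(142² + 142²) = 200.8
|T(j142)| = 0.602 × 142 / 200.8 = 0.42568
20 log₁₀(0.42568) = -7.42 dB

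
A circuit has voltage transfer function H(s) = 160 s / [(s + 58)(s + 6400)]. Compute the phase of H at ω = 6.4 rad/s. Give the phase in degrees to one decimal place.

83.6°

∠(j6.4) = 90.00°
∠(j6.4 + 58) = arctan(6.4/58) = 6.30°
∠(j6.4 + 6400) = arctan(6.4/6400) = 0.06°
∠H(j6.4) = 90.00° − (6.30° + 0.06°) = 83.65°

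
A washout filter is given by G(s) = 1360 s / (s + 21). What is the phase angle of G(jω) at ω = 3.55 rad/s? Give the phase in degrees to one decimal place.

80.4°

∠(j3.55) = 90.00°
∠(j3.55 + 21) = arctan(3.55/21) = 9.60°
∠G(j3.55) = 90.00° − 9.60° = 80.40°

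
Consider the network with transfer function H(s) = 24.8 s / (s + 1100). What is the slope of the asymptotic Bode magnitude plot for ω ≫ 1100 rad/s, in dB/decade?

With 1 zero and 1 pole, the high-frequency asymptotic slope is 20 × (1 − 1) = 0 dB/decade.

0 dB/decade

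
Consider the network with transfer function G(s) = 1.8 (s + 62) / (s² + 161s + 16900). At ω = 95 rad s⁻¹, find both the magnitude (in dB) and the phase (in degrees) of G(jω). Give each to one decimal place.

|G| = -38.5 dB, ∠G = -5.9°

|j95 + 62| = √(95² + 62²) = 113.4
|(j95)² + 161(j95) + 16900| = |7875 + j15295| = 1.72e+04
|G(j95)| = 1.8 × 113.4 / 1.72e+04 = 0.01187
20 log₁₀(0.01187) = -38.51 dB
∠(j95 + 62) = arctan(95/62) = 56.87°
∠[(j95)² + 161(j95) + 16900] = ∠[7875 + j15295] = 62.76°
∠G(j95) = 56.87° − 62.76° = -5.89°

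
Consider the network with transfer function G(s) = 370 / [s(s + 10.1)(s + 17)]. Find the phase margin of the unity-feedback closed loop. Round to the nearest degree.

Gain crossover: |G(jω)| = 1 at ω ≈ 2.09 rad s⁻¹.
∠G(j2.09) = −90° − arctan(2.09/10.1) − arctan(2.09/17) ≈ -108.74°
PM = 180° + (-108.74°) = 71.26°

71°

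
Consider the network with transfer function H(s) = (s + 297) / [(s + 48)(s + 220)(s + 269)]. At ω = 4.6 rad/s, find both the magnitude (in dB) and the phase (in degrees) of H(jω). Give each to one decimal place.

|H| = -79.7 dB, ∠H = -6.8°

|j4.6 + 297| = √(4.6² + 297²) = 297
|j4.6 + 48| = √(4.6² + 48²) = 48.22
|j4.6 + 220| = √(4.6² + 220²) = 220
|j4.6 + 269| = √(4.6² + 269²) = 269
|H(j4.6)| = 1 × 297 / (48.22 × 220 × 269) = 0.00010405
20 log₁₀(0.00010405) = -79.66 dB
∠(j4.6 + 297) = arctan(4.6/297) = 0.89°
∠(j4.6 + 48) = arctan(4.6/48) = 5.47°
∠(j4.6 + 220) = arctan(4.6/220) = 1.20°
∠(j4.6 + 269) = arctan(4.6/269) = 0.98°
∠H(j4.6) = 0.89° − (5.47° + 1.20° + 0.98°) = -6.76°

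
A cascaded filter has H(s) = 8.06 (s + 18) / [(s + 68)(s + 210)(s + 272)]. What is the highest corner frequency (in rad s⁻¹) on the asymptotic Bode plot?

272 rad s⁻¹

Break frequencies occur at each pole and zero magnitude: 18 rad s⁻¹, 68 rad s⁻¹, 210 rad s⁻¹, 272 rad s⁻¹.
The highest is 272 rad s⁻¹.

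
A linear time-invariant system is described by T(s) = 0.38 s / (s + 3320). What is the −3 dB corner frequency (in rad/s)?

3320 rad/s

For a single-pole high-pass, the −3 dB point is at the pole: ω = 3320 rad/s.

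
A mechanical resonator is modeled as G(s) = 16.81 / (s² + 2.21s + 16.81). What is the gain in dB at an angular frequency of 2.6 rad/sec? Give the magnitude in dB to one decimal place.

3.2 dB

|(j2.6)² + 2.21(j2.6) + 16.81| = |10.05 + j5.746| = 11.58
|G(j2.6)| = 16.81 / 11.58 = 1.4521
20 log₁₀(1.4521) = 3.24 dB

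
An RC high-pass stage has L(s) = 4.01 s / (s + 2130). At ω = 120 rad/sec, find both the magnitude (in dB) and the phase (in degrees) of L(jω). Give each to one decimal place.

|L| = -12.9 dB, ∠L = 86.8°

|j120| = 120
|j120 + 2130| = √(120² + 2130²) = 2133
|L(j120)| = 4.01 × 120 / 2133 = 0.22556
20 log₁₀(0.22556) = -12.93 dB
∠(j120) = 90.00°
∠(j120 + 2130) = arctan(120/2130) = 3.22°
∠L(j120) = 90.00° − 3.22° = 86.78°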